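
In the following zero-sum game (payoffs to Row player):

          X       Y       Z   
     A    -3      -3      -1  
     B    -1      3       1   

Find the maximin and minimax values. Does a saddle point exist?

Maximin = -1, Minimax = -1, Saddle: True

Work:
Row minimums: [-3, -1] → maximin = -1
Column maximums: [-1, 3, 1] → minimax = -1
Saddle point exists! Game value = -1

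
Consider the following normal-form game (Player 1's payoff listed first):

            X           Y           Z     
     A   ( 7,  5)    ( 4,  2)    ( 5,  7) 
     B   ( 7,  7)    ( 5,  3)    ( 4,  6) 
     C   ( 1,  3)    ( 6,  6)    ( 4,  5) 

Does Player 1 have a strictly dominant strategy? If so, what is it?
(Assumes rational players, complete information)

No strictly dominant strategy exists for Player 1

Work:
A strategy strictly dominates another if it gives a strictly higher payoff against every opponent action. Compare each pair of P1's strategies column-by-column:
  A vs B: [7 vs 7, 4 vs 5, 5 vs 4] → A does not strictly dominate B (column X: 7 ≤ 7)
  A vs C: [7 vs 1, 4 vs 6, 5 vs 4] → A does not strictly dominate C (column Y: 4 ≤ 6)
  B vs A: [7 vs 7, 5 vs 4, 4 vs 5] → B does not strictly dominate A (column X: 7 ≤ 7)
  B vs C: [7 vs 1, 5 vs 6, 4 vs 4] → B does not strictly dominate C (column Y: 5 ≤ 6)
  C vs A: [1 vs 7, 6 vs 4, 4 vs 5] → C does not strictly dominate A (column X: 1 ≤ 7)
  C vs B: [1 vs 7, 6 vs 5, 4 vs 4] → C does not strictly dominate B (column X: 1 ≤ 7)
No single strategy strictly dominates all others → no strictly dominant strategy.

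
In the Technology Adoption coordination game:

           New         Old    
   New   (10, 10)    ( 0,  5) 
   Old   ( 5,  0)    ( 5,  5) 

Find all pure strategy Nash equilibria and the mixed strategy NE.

Pure NE: (New, New) and (Old, Old); Mixed NE: p = 0.5, q = 0.5

Work:
Check pure NE:
(New, New): (10, 10) - no unilateral deviation beneficial
(Old, Old): (5, 5) - no unilateral deviation beneficial
Mixed NE: P1 plays New with p = 0.5, P2 plays New with q = 0.5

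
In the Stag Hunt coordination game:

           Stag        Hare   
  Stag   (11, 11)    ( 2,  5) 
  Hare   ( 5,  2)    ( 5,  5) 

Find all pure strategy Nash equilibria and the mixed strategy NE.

Pure NE: (Stag, Stag) and (Hare, Hare); Mixed NE: p = 0.3333, q = 0.3333

Work:
Check pure NE:
(Stag, Stag): (11, 11) - no unilateral deviation beneficial
(Hare, Hare): (5, 5) - no unilateral deviation beneficial
Mixed NE: P1 plays Stag with p = 0.3333, P2 plays Stag with q = 0.3333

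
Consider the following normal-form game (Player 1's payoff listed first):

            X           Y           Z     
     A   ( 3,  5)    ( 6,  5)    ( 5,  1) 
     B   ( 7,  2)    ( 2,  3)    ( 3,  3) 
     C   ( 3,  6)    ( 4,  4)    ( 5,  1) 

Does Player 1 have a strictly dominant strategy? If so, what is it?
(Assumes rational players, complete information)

No strictly dominant strategy exists for Player 1

Work:
A strategy strictly dominates another if it gives a strictly higher payoff against every opponent action. Compare each pair of P1's strategies column-by-column:
  A vs B: [3 vs 7, 6 vs 2, 5 vs 3] → A does not strictly dominate B (column X: 3 ≤ 7)
  A vs C: [3 vs 3, 6 vs 4, 5 vs 5] → A does not strictly dominate C (column X: 3 ≤ 3)
  B vs A: [7 vs 3, 2 vs 6, 3 vs 5] → B does not strictly dominate A (column Y: 2 ≤ 6)
  B vs C: [7 vs 3, 2 vs 4, 3 vs 5] → B does not strictly dominate C (column Y: 2 ≤ 4)
  C vs A: [3 vs 3, 4 vs 6, 5 vs 5] → C does not strictly dominate A (column X: 3 ≤ 3)
  C vs B: [3 vs 7, 4 vs 2, 5 vs 3] → C does not strictly dominate B (column X: 3 ≤ 7)
No single strategy strictly dominates all others → no strictly dominant strategy.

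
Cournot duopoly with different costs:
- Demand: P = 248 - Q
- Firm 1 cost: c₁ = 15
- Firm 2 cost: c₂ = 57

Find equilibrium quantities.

q₁* = 91.67, q₂* = 49.67

Work:
Reaction: q₁ = (248 - 15 - q₂)/2
Reaction: q₂ = (248 - 57 - q₁)/2
Solve simultaneously:
q₁* = (248 - 2×15 + 57)/3 = 91.67
q₂* = (248 - 2×57 + 15)/3 = 49.67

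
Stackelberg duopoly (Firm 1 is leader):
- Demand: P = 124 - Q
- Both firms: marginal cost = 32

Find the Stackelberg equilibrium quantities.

q₁* (leader) = 46.0, q₂* (follower) = 23.0

Work:
Follower's reaction: q₂ = (a - c - q₁)/2
Leader substitutes: π₁ = q₁·(a - q₁ - (a-c-q₁)/2 - c)
FOC: q₁* = (124 - 32)/2 = 46.00
Then: q₂* = (124 - 32 - 46.0)/2 = 23.00
Leader has first-mover advantage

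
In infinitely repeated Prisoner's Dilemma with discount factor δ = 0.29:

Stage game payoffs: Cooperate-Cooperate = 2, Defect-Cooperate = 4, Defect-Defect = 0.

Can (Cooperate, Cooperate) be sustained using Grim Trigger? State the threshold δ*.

δ* = 0.5; since δ = 0.29 < 0.5, cooperation cannot be sustained

Work:
For Grim Trigger:
Cooperate forever: 2/(1-δ)
Defect then punished: 4 + 0·δ/(1-δ)
Need: 2/(1-δ) ≥ 4 + 0·δ/(1-δ)
Solving: δ ≥ (T-R)/(T-P) = (4-2)/(4-0) = 0.5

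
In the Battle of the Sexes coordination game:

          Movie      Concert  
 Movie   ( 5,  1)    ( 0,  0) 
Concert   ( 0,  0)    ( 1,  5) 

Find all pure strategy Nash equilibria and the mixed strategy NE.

Pure NE: (Movie, Movie) and (Concert, Concert); Mixed NE: p = 0.8333, q = 0.1667

Work:
Check pure NE:
(Movie, Movie): (5, 1) - no unilateral deviation beneficial
(Concert, Concert): (1, 5) - no unilateral deviation beneficial
Mixed NE: P1 plays Movie with p = 0.8333, P2 plays Movie with q = 0.1667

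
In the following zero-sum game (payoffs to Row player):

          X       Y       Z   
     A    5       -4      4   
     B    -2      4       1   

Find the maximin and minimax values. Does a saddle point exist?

Maximin = -2, Minimax = 4, Saddle: False

Work:
Row minimums: [-4, -2] → maximin = -2
Column maximums: [5, 4, 4] → minimax = 4
No saddle point (maximin ≠ minimax). Mixed strategy needed.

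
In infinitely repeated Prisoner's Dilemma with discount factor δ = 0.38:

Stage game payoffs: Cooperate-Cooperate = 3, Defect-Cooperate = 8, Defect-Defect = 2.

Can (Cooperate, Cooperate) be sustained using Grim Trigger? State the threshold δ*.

δ* = 0.8333; since δ = 0.38 < 0.8333, cooperation cannot be sustained

Work:
For Grim Trigger:
Cooperate forever: 3/(1-δ)
Defect then punished: 8 + 2·δ/(1-δ)
Need: 3/(1-δ) ≥ 8 + 2·δ/(1-δ)
Solving: δ ≥ (T-R)/(T-P) = (8-3)/(8-2) = 0.8333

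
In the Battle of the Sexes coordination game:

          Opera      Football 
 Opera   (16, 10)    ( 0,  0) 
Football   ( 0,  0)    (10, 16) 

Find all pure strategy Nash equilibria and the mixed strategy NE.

Pure NE: (Opera, Opera) and (Football, Football); Mixed NE: p = 0.6154, q = 0.3846

Work:
Check pure NE:
(Opera, Opera): (16, 10) - no unilateral deviation beneficial
(Football, Football): (10, 16) - no unilateral deviation beneficial
Mixed NE: P1 plays Opera with p = 0.6154, P2 plays Opera with q = 0.3846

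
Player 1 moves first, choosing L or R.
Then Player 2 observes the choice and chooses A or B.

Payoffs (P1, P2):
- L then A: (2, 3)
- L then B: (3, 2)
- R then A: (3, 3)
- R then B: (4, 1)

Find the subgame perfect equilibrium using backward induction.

P1 plays R, P2 plays A after L and A after R; Payoff (3, 3)

Work:
Backward induction:
After L: P2 chooses A → P1 gets 2
After R: P2 chooses A → P1 gets 3
P1 chooses R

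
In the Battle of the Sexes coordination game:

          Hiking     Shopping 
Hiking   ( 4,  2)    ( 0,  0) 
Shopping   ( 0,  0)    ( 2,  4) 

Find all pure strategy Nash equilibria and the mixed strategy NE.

Pure NE: (Hiking, Hiking) and (Shopping, Shopping); Mixed NE: p = 0.6667, q = 0.3333

Work:
Check pure NE:
(Hiking, Hiking): (4, 2) - no unilateral deviation beneficial
(Shopping, Shopping): (2, 4) - no unilateral deviation beneficial
Mixed NE: P1 plays Hiking with p = 0.6667, P2 plays Hiking with q = 0.3333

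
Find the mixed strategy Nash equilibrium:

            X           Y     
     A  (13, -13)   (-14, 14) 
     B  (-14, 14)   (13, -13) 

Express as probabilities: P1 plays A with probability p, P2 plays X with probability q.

p = 0.5, q = 0.5

Work:
Find probabilities that make opponent indifferent:
P2 chooses q to make P1 indifferent between A and B
P1 chooses p to make P2 indifferent between X and Y
Mixed NE: P1 plays (A: 0.5, B: 0.5), P2 plays (X: 0.5, Y: 0.5)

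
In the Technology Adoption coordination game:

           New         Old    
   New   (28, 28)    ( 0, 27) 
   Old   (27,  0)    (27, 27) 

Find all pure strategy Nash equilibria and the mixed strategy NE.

Pure NE: (New, New) and (Old, Old); Mixed NE: p = 0.9643, q = 0.9643

Work:
Check pure NE:
(New, New): (28, 28) - no unilateral deviation beneficial
(Old, Old): (27, 27) - no unilateral deviation beneficial
Mixed NE: P1 plays New with p = 0.9643, P2 plays New with q = 0.9643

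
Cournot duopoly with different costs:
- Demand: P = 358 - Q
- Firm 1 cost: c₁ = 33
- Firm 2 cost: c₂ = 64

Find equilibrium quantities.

q₁* = 118.67, q₂* = 87.67

Work:
Reaction: q₁ = (358 - 33 - q₂)/2
Reaction: q₂ = (358 - 64 - q₁)/2
Solve simultaneously:
q₁* = (358 - 2×33 + 64)/3 = 118.67
q₂* = (358 - 2×64 + 33)/3 = 87.67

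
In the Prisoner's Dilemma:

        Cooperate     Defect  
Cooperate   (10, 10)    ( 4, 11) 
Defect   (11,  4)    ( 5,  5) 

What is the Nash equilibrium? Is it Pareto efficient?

(Defect, Defect) is NE; not Pareto efficient

Work:
Defect dominates Cooperate for both players:
If P2 cooperates: Defect (11) > Cooperate (10)
If P2 defects: Defect (5) > Cooperate (4)
NE: (Defect, Defect) with payoff (5, 5)
But (Cooperate, Cooperate) = (10, 10) Pareto dominates (5, 5)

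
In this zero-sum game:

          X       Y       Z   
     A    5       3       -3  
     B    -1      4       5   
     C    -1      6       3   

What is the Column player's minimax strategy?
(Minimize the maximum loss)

Column should play X or Z (all achieve the minimum), value = 5

Work:
Column player minimizes Row's maximum payoff:
Column X: max payoff to Row = 5
Column Y: max payoff to Row = 6
Column Z: max payoff to Row = 5
Minimum is 5, achieved by columns X, Z (tied).
Each of X or Z is a minimax strategy.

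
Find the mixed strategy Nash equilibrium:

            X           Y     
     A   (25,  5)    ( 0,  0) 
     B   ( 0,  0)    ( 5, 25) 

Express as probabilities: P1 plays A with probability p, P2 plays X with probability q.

p = 0.8333, q = 0.1667

Work:
Find probabilities that make opponent indifferent:
P2 chooses q to make P1 indifferent between A and B
P1 chooses p to make P2 indifferent between X and Y
Mixed NE: P1 plays (A: 0.8333, B: 0.1667), P2 plays (X: 0.1667, Y: 0.8333)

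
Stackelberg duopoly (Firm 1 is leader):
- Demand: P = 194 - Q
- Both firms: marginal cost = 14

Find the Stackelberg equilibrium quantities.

q₁* (leader) = 90.0, q₂* (follower) = 45.0

Work:
Follower's reaction: q₂ = (a - c - q₁)/2
Leader substitutes: π₁ = q₁·(a - q₁ - (a-c-q₁)/2 - c)
FOC: q₁* = (194 - 14)/2 = 90.00
Then: q₂* = (194 - 14 - 90.0)/2 = 45.00
Leader has first-mover advantage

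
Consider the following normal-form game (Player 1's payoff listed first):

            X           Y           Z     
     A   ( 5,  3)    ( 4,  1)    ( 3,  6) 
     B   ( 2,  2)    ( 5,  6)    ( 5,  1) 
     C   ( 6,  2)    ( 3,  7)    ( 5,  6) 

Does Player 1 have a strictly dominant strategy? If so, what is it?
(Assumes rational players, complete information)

No strictly dominant strategy exists for Player 1

Work:
A strategy strictly dominates another if it gives a strictly higher payoff against every opponent action. Compare each pair of P1's strategies column-by-column:
  A vs B: [5 vs 2, 4 vs 5, 3 vs 5] → A does not strictly dominate B (column Y: 4 ≤ 5)
  A vs C: [5 vs 6, 4 vs 3, 3 vs 5] → A does not strictly dominate C (column X: 5 ≤ 6)
  B vs A: [2 vs 5, 5 vs 4, 5 vs 3] → B does not strictly dominate A (column X: 2 ≤ 5)
  B vs C: [2 vs 6, 5 vs 3, 5 vs 5] → B does not strictly dominate C (column X: 2 ≤ 6)
  C vs A: [6 vs 5, 3 vs 4, 5 vs 3] → C does not strictly dominate A (column Y: 3 ≤ 4)
  C vs B: [6 vs 2, 3 vs 5, 5 vs 5] → C does not strictly dominate B (column Y: 3 ≤ 5)
No single strategy strictly dominates all others → no strictly dominant strategy.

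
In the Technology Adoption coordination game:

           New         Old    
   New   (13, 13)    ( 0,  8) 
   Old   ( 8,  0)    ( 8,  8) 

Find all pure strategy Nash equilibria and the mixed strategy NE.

Pure NE: (New, New) and (Old, Old); Mixed NE: p = 0.6154, q = 0.6154

Work:
Check pure NE:
(New, New): (13, 13) - no unilateral deviation beneficial
(Old, Old): (8, 8) - no unilateral deviation beneficial
Mixed NE: P1 plays New with p = 0.6154, P2 plays New with q = 0.6154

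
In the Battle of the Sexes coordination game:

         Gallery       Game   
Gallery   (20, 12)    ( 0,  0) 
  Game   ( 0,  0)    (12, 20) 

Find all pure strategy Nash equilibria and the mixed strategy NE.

Pure NE: (Gallery, Gallery) and (Game, Game); Mixed NE: p = 0.625, q = 0.375

Work:
Check pure NE:
(Gallery, Gallery): (20, 12) - no unilateral deviation beneficial
(Game, Game): (12, 20) - no unilateral deviation beneficial
Mixed NE: P1 plays Gallery with p = 0.625, P2 plays Gallery with q = 0.375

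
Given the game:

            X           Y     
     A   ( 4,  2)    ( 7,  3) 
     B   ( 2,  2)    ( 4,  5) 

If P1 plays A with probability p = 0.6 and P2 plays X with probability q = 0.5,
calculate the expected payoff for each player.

E[P1] = 4.5, E[P2] = 2.9

Work:
E[P1] = p·q·π₁(A,X) + p·(1-q)·π₁(A,Y) + (1-p)·q·π₁(B,X) + (1-p)·(1-q)·π₁(B,Y)
= 0.6·0.5·4 + 0.6·0.5·7 + 0.4·0.5·2 + 0.4·0.5·4
= 4.5

E[P2] = 2.9 (similar calculation)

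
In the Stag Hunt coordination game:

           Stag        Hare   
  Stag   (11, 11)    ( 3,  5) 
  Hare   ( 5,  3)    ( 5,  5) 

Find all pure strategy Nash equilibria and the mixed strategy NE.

Pure NE: (Stag, Stag) and (Hare, Hare); Mixed NE: p = 0.25, q = 0.25

Work:
Check pure NE:
(Stag, Stag): (11, 11) - no unilateral deviation beneficial
(Hare, Hare): (5, 5) - no unilateral deviation beneficial
Mixed NE: P1 plays Stag with p = 0.25, P2 plays Stag with q = 0.25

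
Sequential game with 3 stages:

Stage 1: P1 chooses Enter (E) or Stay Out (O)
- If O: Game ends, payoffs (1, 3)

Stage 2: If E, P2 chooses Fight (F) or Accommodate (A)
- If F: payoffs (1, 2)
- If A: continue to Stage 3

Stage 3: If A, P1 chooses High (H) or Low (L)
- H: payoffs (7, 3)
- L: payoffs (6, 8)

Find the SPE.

SPE: (E, A, H); Outcome (7, 3)

Work:
Stage 3: P1 chooses H (7 vs 6)
Stage 2: P2: F->2, A->3 (anticipating H). Choose A
Stage 1: P1: O->1, E->7 (anticipating A, H). Choose E
SPE path: E -> A -> H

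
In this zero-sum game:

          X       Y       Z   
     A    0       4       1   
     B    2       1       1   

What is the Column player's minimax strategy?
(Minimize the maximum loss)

Column should play Z, value = 1

Work:
Column player minimizes Row's maximum payoff:
Column X: max payoff to Row = 2
Column Y: max payoff to Row = 4
Column Z: max payoff to Row = 1
Minimum is 1, achieved by column Z.
Minimax strategy: Z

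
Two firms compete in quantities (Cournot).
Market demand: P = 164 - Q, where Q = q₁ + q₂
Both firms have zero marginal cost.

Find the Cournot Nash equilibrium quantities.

q₁* = q₂* = 54.67; P* = 54.67

Work:
Profit: π_i = P·q_i = (a - q_i - q_j)·q_i
FOC: ∂π_i/∂q_i = a - 2q_i - q_j = 0
Reaction function: q_i = (164 - q_j)/2
Symmetry: q* = 164/3 = 54.67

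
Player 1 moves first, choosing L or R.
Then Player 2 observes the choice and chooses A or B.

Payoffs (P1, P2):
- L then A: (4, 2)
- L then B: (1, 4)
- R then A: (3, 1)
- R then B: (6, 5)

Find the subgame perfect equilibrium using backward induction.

P1 plays R, P2 plays B after L and B after R; Payoff (6, 5)

Work:
Backward induction:
After L: P2 chooses B → P1 gets 1
After R: P2 chooses B → P1 gets 6
P1 chooses R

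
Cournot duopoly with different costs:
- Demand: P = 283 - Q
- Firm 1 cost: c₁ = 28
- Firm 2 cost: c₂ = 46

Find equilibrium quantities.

q₁* = 91.0, q₂* = 73.0

Work:
Reaction: q₁ = (283 - 28 - q₂)/2
Reaction: q₂ = (283 - 46 - q₁)/2
Solve simultaneously:
q₁* = (283 - 2×28 + 46)/3 = 91.0
q₂* = (283 - 2×46 + 28)/3 = 73.0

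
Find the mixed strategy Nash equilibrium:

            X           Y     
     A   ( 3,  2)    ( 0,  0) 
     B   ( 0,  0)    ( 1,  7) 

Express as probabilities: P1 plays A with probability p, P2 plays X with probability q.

p = 0.7778, q = 0.25

Work:
Find probabilities that make opponent indifferent:
P2 chooses q to make P1 indifferent between A and B
P1 chooses p to make P2 indifferent between X and Y
Mixed NE: P1 plays (A: 0.7778, B: 0.2222), P2 plays (X: 0.25, Y: 0.75)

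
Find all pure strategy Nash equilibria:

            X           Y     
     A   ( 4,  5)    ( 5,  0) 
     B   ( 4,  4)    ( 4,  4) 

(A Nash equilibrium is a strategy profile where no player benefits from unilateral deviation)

Nash equilibrium: (A, X), (B, X)

Work:
Best responses:
  P1 vs X: payoffs [4, 4] → best response A/B (payoff 4)
  P1 vs Y: payoffs [5, 4] → best response A (payoff 5)
  P2 vs A: payoffs [5, 0] → best response X (payoff 5)
  P2 vs B: payoffs [4, 4] → best response X/Y (payoff 4)
Mutual best responses: (A,X), (B,X) → Nash equilibria.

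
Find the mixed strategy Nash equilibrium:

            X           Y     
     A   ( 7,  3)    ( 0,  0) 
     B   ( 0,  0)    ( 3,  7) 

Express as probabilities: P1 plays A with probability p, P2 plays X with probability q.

p = 0.7, q = 0.3

Work:
Find probabilities that make opponent indifferent:
P2 chooses q to make P1 indifferent between A and B
P1 chooses p to make P2 indifferent between X and Y
Mixed NE: P1 plays (A: 0.7, B: 0.3), P2 plays (X: 0.3, Y: 0.7)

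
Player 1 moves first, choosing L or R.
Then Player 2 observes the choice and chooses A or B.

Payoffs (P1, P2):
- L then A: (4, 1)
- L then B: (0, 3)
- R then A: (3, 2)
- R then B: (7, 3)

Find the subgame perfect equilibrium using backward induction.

P1 plays R, P2 plays B after L and B after R; Payoff (7, 3)

Work:
Backward induction:
After L: P2 chooses B → P1 gets 0
After R: P2 chooses B → P1 gets 7
P1 chooses R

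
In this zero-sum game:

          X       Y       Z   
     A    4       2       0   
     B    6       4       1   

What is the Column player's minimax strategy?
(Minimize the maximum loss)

Column should play Z, value = 1

Work:
Column player minimizes Row's maximum payoff:
Column X: max payoff to Row = 6
Column Y: max payoff to Row = 4
Column Z: max payoff to Row = 1
Minimum is 1, achieved by column Z.
Minimax strategy: Z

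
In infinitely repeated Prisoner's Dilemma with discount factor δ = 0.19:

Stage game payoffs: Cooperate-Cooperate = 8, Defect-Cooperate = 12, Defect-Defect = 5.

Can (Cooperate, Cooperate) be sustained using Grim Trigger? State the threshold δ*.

δ* = 0.5714; since δ = 0.19 < 0.5714, cooperation cannot be sustained

Work:
For Grim Trigger:
Cooperate forever: 8/(1-δ)
Defect then punished: 12 + 5·δ/(1-δ)
Need: 8/(1-δ) ≥ 12 + 5·δ/(1-δ)
Solving: δ ≥ (T-R)/(T-P) = (12-8)/(12-5) = 0.5714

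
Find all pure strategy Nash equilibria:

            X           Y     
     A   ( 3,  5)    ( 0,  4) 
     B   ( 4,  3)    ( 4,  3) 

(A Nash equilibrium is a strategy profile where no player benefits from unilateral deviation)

Nash equilibrium: (B, X), (B, Y)

Work:
Best responses:
  P1 vs X: payoffs [3, 4] → best response B (payoff 4)
  P1 vs Y: payoffs [0, 4] → best response B (payoff 4)
  P2 vs A: payoffs [5, 4] → best response X (payoff 5)
  P2 vs B: payoffs [3, 3] → best response X/Y (payoff 3)
Mutual best responses: (B,X), (B,Y) → Nash equilibria.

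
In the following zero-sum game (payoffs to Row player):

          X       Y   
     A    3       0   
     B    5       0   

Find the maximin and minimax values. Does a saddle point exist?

Maximin = 0, Minimax = 0, Saddle: True

Work:
Row minimums: [0, 0] → maximin = 0
Column maximums: [5, 0] → minimax = 0
Saddle point exists! Game value = 0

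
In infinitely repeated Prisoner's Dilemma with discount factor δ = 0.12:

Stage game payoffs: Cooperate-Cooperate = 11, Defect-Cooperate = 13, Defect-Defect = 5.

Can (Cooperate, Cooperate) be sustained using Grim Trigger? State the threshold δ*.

δ* = 0.25; since δ = 0.12 < 0.25, cooperation cannot be sustained

Work:
For Grim Trigger:
Cooperate forever: 11/(1-δ)
Defect then punished: 13 + 5·δ/(1-δ)
Need: 11/(1-δ) ≥ 13 + 5·δ/(1-δ)
Solving: δ ≥ (T-R)/(T-P) = (13-11)/(13-5) = 0.25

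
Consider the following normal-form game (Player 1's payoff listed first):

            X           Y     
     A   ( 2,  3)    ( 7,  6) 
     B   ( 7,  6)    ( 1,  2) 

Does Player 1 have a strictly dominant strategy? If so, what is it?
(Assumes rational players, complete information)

No strictly dominant strategy exists for Player 1

Work:
A strategy strictly dominates another if it gives a strictly higher payoff against every opponent action. Compare each pair of P1's strategies column-by-column:
  A vs B: [2 vs 7, 7 vs 1] → A does not strictly dominate B (column X: 2 ≤ 7)
  B vs A: [7 vs 2, 1 vs 7] → B does not strictly dominate A (column Y: 1 ≤ 7)
No single strategy strictly dominates all others → no strictly dominant strategy.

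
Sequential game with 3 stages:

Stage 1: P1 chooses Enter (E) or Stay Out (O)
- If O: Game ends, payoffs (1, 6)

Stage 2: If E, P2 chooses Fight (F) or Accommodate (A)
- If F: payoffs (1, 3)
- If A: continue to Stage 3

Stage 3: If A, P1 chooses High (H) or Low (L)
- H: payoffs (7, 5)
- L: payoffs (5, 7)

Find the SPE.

SPE: (E, A, H); Outcome (7, 5)

Work:
Stage 3: P1 chooses H (7 vs 5)
Stage 2: P2: F->3, A->5 (anticipating H). Choose A
Stage 1: P1: O->1, E->7 (anticipating A, H). Choose E
SPE path: E -> A -> H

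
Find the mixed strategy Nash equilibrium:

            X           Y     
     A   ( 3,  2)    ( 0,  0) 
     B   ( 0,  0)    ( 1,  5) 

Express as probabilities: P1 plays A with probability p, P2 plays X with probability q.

p = 0.7143, q = 0.25

Work:
Find probabilities that make opponent indifferent:
P2 chooses q to make P1 indifferent between A and B
P1 chooses p to make P2 indifferent between X and Y
Mixed NE: P1 plays (A: 0.7143, B: 0.2857), P2 plays (X: 0.25, Y: 0.75)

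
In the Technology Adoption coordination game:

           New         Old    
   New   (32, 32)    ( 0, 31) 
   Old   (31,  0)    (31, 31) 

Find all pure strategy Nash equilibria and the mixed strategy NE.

Pure NE: (New, New) and (Old, Old); Mixed NE: p = 0.9688, q = 0.9688

Work:
Check pure NE:
(New, New): (32, 32) - no unilateral deviation beneficial
(Old, Old): (31, 31) - no unilateral deviation beneficial
Mixed NE: P1 plays New with p = 0.9688, P2 plays New with q = 0.9688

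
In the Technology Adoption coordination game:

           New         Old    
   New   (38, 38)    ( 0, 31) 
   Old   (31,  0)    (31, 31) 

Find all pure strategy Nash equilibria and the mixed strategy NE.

Pure NE: (New, New) and (Old, Old); Mixed NE: p = 0.8158, q = 0.8158

Work:
Check pure NE:
(New, New): (38, 38) - no unilateral deviation beneficial
(Old, Old): (31, 31) - no unilateral deviation beneficial
Mixed NE: P1 plays New with p = 0.8158, P2 plays New with q = 0.8158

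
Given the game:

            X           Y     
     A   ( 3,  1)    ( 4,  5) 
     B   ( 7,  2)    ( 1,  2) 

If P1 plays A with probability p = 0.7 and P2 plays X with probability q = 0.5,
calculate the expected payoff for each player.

E[P1] = 3.65, E[P2] = 2.7

Work:
E[P1] = p·q·π₁(A,X) + p·(1-q)·π₁(A,Y) + (1-p)·q·π₁(B,X) + (1-p)·(1-q)·π₁(B,Y)
= 0.7·0.5·3 + 0.7·0.5·4 + 0.3·0.5·7 + 0.3·0.5·1
= 3.65

E[P2] = 2.7 (similar calculation)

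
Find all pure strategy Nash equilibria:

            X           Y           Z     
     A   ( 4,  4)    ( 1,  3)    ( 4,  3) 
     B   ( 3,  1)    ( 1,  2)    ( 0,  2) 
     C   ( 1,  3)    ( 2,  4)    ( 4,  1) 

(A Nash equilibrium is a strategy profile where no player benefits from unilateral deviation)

Nash equilibrium: (A, X), (C, Y)

Work:
Best responses:
  P1 vs X: payoffs [4, 3, 1] → best response A (payoff 4)
  P1 vs Y: payoffs [1, 1, 2] → best response C (payoff 2)
  P1 vs Z: payoffs [4, 0, 4] → best response A/C (payoff 4)
  P2 vs A: payoffs [4, 3, 3] → best response X (payoff 4)
  P2 vs B: payoffs [1, 2, 2] → best response Y/Z (payoff 2)
  P2 vs C: payoffs [3, 4, 1] → best response Y (payoff 4)
Mutual best responses: (A,X), (C,Y) → Nash equilibria.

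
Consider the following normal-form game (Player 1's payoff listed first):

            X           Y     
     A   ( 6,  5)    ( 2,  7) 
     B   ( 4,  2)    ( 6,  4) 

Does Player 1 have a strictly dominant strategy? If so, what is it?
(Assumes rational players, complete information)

No strictly dominant strategy exists for Player 1

Work:
A strategy strictly dominates another if it gives a strictly higher payoff against every opponent action. Compare each pair of P1's strategies column-by-column:
  A vs B: [6 vs 4, 2 vs 6] → A does not strictly dominate B (column Y: 2 ≤ 6)
  B vs A: [4 vs 6, 6 vs 2] → B does not strictly dominate A (column X: 4 ≤ 6)
No single strategy strictly dominates all others → no strictly dominant strategy.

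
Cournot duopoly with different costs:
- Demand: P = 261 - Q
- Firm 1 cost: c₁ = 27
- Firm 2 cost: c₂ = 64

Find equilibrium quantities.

q₁* = 90.33, q₂* = 53.33

Work:
Reaction: q₁ = (261 - 27 - q₂)/2
Reaction: q₂ = (261 - 64 - q₁)/2
Solve simultaneously:
q₁* = (261 - 2×27 + 64)/3 = 90.33
q₂* = (261 - 2×64 + 27)/3 = 53.33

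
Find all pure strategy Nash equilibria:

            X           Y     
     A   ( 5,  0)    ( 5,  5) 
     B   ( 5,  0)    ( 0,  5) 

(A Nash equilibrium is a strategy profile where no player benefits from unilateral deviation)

Nash equilibrium: (A, Y)

Work:
Best responses:
  P1 vs X: payoffs [5, 5] → best response A/B (payoff 5)
  P1 vs Y: payoffs [5, 0] → best response A (payoff 5)
  P2 vs A: payoffs [0, 5] → best response Y (payoff 5)
  P2 vs B: payoffs [0, 5] → best response Y (payoff 5)
Mutual best responses: (A,Y) → Nash equilibria.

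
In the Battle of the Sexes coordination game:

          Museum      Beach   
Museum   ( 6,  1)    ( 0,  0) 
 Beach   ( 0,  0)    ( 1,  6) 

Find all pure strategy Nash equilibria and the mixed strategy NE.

Pure NE: (Museum, Museum) and (Beach, Beach); Mixed NE: p = 0.8571, q = 0.1429

Work:
Check pure NE:
(Museum, Museum): (6, 1) - no unilateral deviation beneficial
(Beach, Beach): (1, 6) - no unilateral deviation beneficial
Mixed NE: P1 plays Museum with p = 0.8571, P2 plays Museum with q = 0.1429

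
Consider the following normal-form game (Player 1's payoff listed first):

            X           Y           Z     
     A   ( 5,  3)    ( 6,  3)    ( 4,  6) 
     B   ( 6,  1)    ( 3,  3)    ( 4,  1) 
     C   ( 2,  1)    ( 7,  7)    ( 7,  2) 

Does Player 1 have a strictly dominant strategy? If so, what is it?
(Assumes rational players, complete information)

No strictly dominant strategy exists for Player 1

Work:
A strategy strictly dominates another if it gives a strictly higher payoff against every opponent action. Compare each pair of P1's strategies column-by-column:
  A vs B: [5 vs 6, 6 vs 3, 4 vs 4] → A does not strictly dominate B (column X: 5 ≤ 6)
  A vs C: [5 vs 2, 6 vs 7, 4 vs 7] → A does not strictly dominate C (column Y: 6 ≤ 7)
  B vs A: [6 vs 5, 3 vs 6, 4 vs 4] → B does not strictly dominate A (column Y: 3 ≤ 6)
  B vs C: [6 vs 2, 3 vs 7, 4 vs 7] → B does not strictly dominate C (column Y: 3 ≤ 7)
  C vs A: [2 vs 5, 7 vs 6, 7 vs 4] → C does not strictly dominate A (column X: 2 ≤ 5)
  C vs B: [2 vs 6, 7 vs 3, 7 vs 4] → C does not strictly dominate B (column X: 2 ≤ 6)
No single strategy strictly dominates all others → no strictly dominant strategy.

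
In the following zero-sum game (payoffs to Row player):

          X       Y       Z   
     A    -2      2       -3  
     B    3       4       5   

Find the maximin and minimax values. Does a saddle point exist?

Maximin = 3, Minimax = 3, Saddle: True

Work:
Row minimums: [-3, 3] → maximin = 3
Column maximums: [3, 4, 5] → minimax = 3
Saddle point exists! Game value = 3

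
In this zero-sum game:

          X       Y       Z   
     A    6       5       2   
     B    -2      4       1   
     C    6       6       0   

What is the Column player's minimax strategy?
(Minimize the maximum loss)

Column should play Z, value = 2

Work:
Column player minimizes Row's maximum payoff:
Column X: max payoff to Row = 6
Column Y: max payoff to Row = 6
Column Z: max payoff to Row = 2
Minimum is 2, achieved by column Z.
Minimax strategy: Z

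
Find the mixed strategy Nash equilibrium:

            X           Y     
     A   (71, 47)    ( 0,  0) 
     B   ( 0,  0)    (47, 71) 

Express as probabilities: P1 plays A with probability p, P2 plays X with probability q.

p = 0.6017, q = 0.3983

Work:
Find probabilities that make opponent indifferent:
P2 chooses q to make P1 indifferent between A and B
P1 chooses p to make P2 indifferent between X and Y
Mixed NE: P1 plays (A: 0.6017, B: 0.3983), P2 plays (X: 0.3983, Y: 0.6017)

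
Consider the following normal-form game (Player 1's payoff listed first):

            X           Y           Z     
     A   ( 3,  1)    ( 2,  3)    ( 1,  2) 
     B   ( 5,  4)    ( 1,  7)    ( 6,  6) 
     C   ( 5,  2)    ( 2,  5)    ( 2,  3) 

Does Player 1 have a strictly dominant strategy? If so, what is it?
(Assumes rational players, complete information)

No strictly dominant strategy exists for Player 1

Work:
A strategy strictly dominates another if it gives a strictly higher payoff against every opponent action. Compare each pair of P1's strategies column-by-column:
  A vs B: [3 vs 5, 2 vs 1, 1 vs 6] → A does not strictly dominate B (column X: 3 ≤ 5)
  A vs C: [3 vs 5, 2 vs 2, 1 vs 2] → A does not strictly dominate C (column X: 3 ≤ 5)
  B vs A: [5 vs 3, 1 vs 2, 6 vs 1] → B does not strictly dominate A (column Y: 1 ≤ 2)
  B vs C: [5 vs 5, 1 vs 2, 6 vs 2] → B does not strictly dominate C (column X: 5 ≤ 5)
  C vs A: [5 vs 3, 2 vs 2, 2 vs 1] → C does not strictly dominate A (column Y: 2 ≤ 2)
  C vs B: [5 vs 5, 2 vs 1, 2 vs 6] → C does not strictly dominate B (column X: 5 ≤ 5)
No single strategy strictly dominates all others → no strictly dominant strategy.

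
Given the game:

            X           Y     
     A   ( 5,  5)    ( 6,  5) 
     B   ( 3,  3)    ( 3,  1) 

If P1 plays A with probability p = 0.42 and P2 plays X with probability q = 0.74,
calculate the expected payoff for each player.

E[P1] = 3.9492, E[P2] = 3.5384

Work:
E[P1] = p·q·π₁(A,X) + p·(1-q)·π₁(A,Y) + (1-p)·q·π₁(B,X) + (1-p)·(1-q)·π₁(B,Y)
= 0.42·0.74·5 + 0.42·0.26·6 + 0.58·0.74·3 + 0.58·0.26·3
= 3.9492

E[P2] = 3.5384 (similar calculation)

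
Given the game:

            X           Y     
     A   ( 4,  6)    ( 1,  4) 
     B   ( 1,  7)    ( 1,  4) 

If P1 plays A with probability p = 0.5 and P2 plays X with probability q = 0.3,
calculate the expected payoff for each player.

E[P1] = 1.45, E[P2] = 4.75

Work:
E[P1] = p·q·π₁(A,X) + p·(1-q)·π₁(A,Y) + (1-p)·q·π₁(B,X) + (1-p)·(1-q)·π₁(B,Y)
= 0.5·0.3·4 + 0.5·0.7·1 + 0.5·0.3·1 + 0.5·0.7·1
= 1.45

E[P2] = 4.75 (similar calculation)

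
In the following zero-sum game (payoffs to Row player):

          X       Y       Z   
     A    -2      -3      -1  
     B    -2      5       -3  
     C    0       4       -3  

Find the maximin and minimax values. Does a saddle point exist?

Maximin = -3, Minimax = -1, Saddle: False

Work:
Row minimums: [-3, -3, -3] → maximin = -3
Column maximums: [0, 5, -1] → minimax = -1
No saddle point (maximin ≠ minimax). Mixed strategy needed.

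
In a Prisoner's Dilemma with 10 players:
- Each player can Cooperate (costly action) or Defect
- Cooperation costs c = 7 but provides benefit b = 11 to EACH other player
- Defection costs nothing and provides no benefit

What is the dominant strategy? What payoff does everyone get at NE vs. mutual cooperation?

Dominant: Defect; NE payoff = 0; Coop payoff = 92

Work:
Defect dominates (saves cost c = 7, benefit to others is external)
NE: All defect → everyone gets 0
If all cooperate: each receives (9)×11 - 7 = 92
Social dilemma: 92 > 0 but NE gives 0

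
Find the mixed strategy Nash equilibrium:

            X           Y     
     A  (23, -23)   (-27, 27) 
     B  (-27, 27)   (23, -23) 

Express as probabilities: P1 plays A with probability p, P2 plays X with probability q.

p = 0.5, q = 0.5

Work:
Find probabilities that make opponent indifferent:
P2 chooses q to make P1 indifferent between A and B
P1 chooses p to make P2 indifferent between X and Y
Mixed NE: P1 plays (A: 0.5, B: 0.5), P2 plays (X: 0.5, Y: 0.5)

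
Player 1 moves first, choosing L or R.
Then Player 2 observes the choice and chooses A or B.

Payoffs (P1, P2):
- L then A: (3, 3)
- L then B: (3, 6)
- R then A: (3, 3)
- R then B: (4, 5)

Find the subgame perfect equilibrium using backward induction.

P1 plays R, P2 plays B after L and B after R; Payoff (4, 5)

Work:
Backward induction:
After L: P2 chooses B → P1 gets 3
After R: P2 chooses B → P1 gets 4
P1 chooses R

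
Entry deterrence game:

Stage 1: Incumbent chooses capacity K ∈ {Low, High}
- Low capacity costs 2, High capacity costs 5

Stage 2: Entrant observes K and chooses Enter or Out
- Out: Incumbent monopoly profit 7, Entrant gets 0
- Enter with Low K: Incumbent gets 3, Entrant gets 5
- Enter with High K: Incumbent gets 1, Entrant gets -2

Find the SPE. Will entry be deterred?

SPE: (High, Enter|Low, Out|High); Entry deterred. Incumbent net profit = 2

Work:
After Low K: Entrant enters (5 > 0)
After High K: Entrant stays out (-2 < 0)
Incumbent: Low → 3−2=1, High → 7−5=2
Incumbent chooses High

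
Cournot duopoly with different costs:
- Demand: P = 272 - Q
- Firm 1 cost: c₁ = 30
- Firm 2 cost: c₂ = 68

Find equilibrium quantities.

q₁* = 93.33, q₂* = 55.33

Work:
Reaction: q₁ = (272 - 30 - q₂)/2
Reaction: q₂ = (272 - 68 - q₁)/2
Solve simultaneously:
q₁* = (272 - 2×30 + 68)/3 = 93.33
q₂* = (272 - 2×68 + 30)/3 = 55.33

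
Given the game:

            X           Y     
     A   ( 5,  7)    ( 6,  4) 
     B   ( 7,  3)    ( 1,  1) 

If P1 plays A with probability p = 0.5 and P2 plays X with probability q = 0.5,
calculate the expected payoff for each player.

E[P1] = 4.75, E[P2] = 3.75

Work:
E[P1] = p·q·π₁(A,X) + p·(1-q)·π₁(A,Y) + (1-p)·q·π₁(B,X) + (1-p)·(1-q)·π₁(B,Y)
= 0.5·0.5·5 + 0.5·0.5·6 + 0.5·0.5·7 + 0.5·0.5·1
= 4.75

E[P2] = 3.75 (similar calculation)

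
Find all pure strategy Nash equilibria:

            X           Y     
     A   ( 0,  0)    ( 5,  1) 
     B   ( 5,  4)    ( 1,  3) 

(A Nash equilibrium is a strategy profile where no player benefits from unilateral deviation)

Nash equilibrium: (A, Y), (B, X)

Work:
Best responses:
  P1 vs X: payoffs [0, 5] → best response B (payoff 5)
  P1 vs Y: payoffs [5, 1] → best response A (payoff 5)
  P2 vs A: payoffs [0, 1] → best response Y (payoff 1)
  P2 vs B: payoffs [4, 3] → best response X (payoff 4)
Mutual best responses: (A,Y), (B,X) → Nash equilibria.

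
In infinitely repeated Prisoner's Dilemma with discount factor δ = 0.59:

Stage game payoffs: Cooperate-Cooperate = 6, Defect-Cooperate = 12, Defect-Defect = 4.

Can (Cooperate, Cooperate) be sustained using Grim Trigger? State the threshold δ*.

δ* = 0.75; since δ = 0.59 < 0.75, cooperation cannot be sustained

Work:
For Grim Trigger:
Cooperate forever: 6/(1-δ)
Defect then punished: 12 + 4·δ/(1-δ)
Need: 6/(1-δ) ≥ 12 + 4·δ/(1-δ)
Solving: δ ≥ (T-R)/(T-P) = (12-6)/(12-4) = 0.75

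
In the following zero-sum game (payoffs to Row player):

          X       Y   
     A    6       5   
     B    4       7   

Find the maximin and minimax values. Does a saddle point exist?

Maximin = 5, Minimax = 6, Saddle: False

Work:
Row minimums: [5, 4] → maximin = 5
Column maximums: [6, 7] → minimax = 6
No saddle point (maximin ≠ minimax). Mixed strategy needed.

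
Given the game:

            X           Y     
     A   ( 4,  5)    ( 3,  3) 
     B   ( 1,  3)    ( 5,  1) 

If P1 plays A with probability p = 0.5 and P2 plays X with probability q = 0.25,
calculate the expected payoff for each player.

E[P1] = 3.625, E[P2] = 2.5

Work:
E[P1] = p·q·π₁(A,X) + p·(1-q)·π₁(A,Y) + (1-p)·q·π₁(B,X) + (1-p)·(1-q)·π₁(B,Y)
= 0.5·0.25·4 + 0.5·0.75·3 + 0.5·0.25·1 + 0.5·0.75·5
= 3.625

E[P2] = 2.5 (similar calculation)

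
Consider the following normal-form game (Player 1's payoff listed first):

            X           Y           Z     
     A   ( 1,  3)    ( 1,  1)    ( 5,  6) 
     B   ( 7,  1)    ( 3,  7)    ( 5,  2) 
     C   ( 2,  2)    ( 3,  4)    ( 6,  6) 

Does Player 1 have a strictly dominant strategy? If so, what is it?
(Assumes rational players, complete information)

No strictly dominant strategy exists for Player 1

Work:
A strategy strictly dominates another if it gives a strictly higher payoff against every opponent action. Compare each pair of P1's strategies column-by-column:
  A vs B: [1 vs 7, 1 vs 3, 5 vs 5] → A does not strictly dominate B (column X: 1 ≤ 7)
  A vs C: [1 vs 2, 1 vs 3, 5 vs 6] → A does not strictly dominate C (column X: 1 ≤ 2)
  B vs A: [7 vs 1, 3 vs 1, 5 vs 5] → B does not strictly dominate A (column Z: 5 ≤ 5)
  B vs C: [7 vs 2, 3 vs 3, 5 vs 6] → B does not strictly dominate C (column Y: 3 ≤ 3)
  C vs A: [2 vs 1, 3 vs 1, 6 vs 5] → C strictly dominates A
  C vs B: [2 vs 7, 3 vs 3, 6 vs 5] → C does not strictly dominate B (column X: 2 ≤ 7)
No single strategy strictly dominates all others → no strictly dominant strategy.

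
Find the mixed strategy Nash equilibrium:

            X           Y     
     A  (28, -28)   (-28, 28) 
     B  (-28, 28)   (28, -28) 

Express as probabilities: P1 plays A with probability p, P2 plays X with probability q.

p = 0.5, q = 0.5

Work:
Find probabilities that make opponent indifferent:
P2 chooses q to make P1 indifferent between A and B
P1 chooses p to make P2 indifferent between X and Y
Mixed NE: P1 plays (A: 0.5, B: 0.5), P2 plays (X: 0.5, Y: 0.5)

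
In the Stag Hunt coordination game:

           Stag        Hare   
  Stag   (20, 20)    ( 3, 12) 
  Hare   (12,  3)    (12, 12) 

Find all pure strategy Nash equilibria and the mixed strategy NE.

Pure NE: (Stag, Stag) and (Hare, Hare); Mixed NE: p = 0.5294, q = 0.5294

Work:
Check pure NE:
(Stag, Stag): (20, 20) - no unilateral deviation beneficial
(Hare, Hare): (12, 12) - no unilateral deviation beneficial
Mixed NE: P1 plays Stag with p = 0.5294, P2 plays Stag with q = 0.5294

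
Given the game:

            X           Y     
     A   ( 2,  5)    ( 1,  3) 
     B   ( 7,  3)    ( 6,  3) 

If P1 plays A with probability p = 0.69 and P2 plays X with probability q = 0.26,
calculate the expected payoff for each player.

E[P1] = 2.81, E[P2] = 3.3588

Work:
E[P1] = p·q·π₁(A,X) + p·(1-q)·π₁(A,Y) + (1-p)·q·π₁(B,X) + (1-p)·(1-q)·π₁(B,Y)
= 0.69·0.26·2 + 0.69·0.74·1 + 0.31·0.26·7 + 0.31·0.74·6
= 2.81

E[P2] = 3.3588 (similar calculation)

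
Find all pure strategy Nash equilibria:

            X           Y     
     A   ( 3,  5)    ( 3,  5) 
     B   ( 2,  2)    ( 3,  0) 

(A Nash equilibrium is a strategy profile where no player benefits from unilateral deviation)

Nash equilibrium: (A, X), (A, Y)

Work:
Best responses:
  P1 vs X: payoffs [3, 2] → best response A (payoff 3)
  P1 vs Y: payoffs [3, 3] → best response A/B (payoff 3)
  P2 vs A: payoffs [5, 5] → best response X/Y (payoff 5)
  P2 vs B: payoffs [2, 0] → best response X (payoff 2)
Mutual best responses: (A,X), (A,Y) → Nash equilibria.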